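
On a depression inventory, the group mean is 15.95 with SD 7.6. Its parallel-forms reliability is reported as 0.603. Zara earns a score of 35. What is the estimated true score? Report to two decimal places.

27.44

T̂ = 0.603(35) + 0.397(15.95) = 21.105 + 6.33215 = 27.437 → 27.44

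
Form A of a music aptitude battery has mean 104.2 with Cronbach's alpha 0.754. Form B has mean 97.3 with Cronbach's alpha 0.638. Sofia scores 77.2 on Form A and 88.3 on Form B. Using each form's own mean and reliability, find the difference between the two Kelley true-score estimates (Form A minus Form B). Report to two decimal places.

T̂_A = 0.754(77.2) + 0.246(104.2) = 83.8420
T̂_B = 0.638(88.3) + 0.362(97.3) = 91.5580
T̂_A − T̂_B = -7.7160

-7.72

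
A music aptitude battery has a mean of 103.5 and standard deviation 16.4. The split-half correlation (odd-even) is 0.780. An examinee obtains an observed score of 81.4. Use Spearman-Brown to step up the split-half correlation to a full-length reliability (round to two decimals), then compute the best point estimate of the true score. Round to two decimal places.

Spearman-Brown: ρ = 2r/(1 + r) = 2(0.780)/(1 + 0.780) = 1.5600/1.780 = 0.8764 → 0.88
Weight the observed score by reliability and the mean by (1 − reliability): T̂ = 0.88·81.4 + 0.12·103.5 = 71.632 + 12.420 = 84.052.

84.05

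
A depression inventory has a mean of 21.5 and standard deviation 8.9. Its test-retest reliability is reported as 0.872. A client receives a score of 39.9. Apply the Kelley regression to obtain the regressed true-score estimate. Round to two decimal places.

T̂ = 0.872(39.9) + 0.128(21.5) = 34.7928 + 2.7520 = 37.545 → 37.54

37.54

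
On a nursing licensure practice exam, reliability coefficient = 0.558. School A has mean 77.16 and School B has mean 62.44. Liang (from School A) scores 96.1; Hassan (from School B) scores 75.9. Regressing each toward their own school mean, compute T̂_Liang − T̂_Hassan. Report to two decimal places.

17.78

T̂_Liang = 0.558(96.1) + 0.442(77.16) = 87.7285
T̂_Hassan = 0.558(75.9) + 0.442(62.44) = 69.9507
Difference = 87.7285 − 69.9507 = 17.7778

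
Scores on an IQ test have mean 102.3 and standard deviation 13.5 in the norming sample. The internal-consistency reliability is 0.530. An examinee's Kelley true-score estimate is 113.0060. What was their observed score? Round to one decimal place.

122.5

T̂ = ρX + (1 − ρ)μ  ⇒  X = (T̂ − (1 − ρ)μ) / ρ
X = (113.0060 − 0.470 × 102.3) / 0.530 = (113.0060 − 48.0810) / 0.530 = 64.9250 / 0.530 = 122.500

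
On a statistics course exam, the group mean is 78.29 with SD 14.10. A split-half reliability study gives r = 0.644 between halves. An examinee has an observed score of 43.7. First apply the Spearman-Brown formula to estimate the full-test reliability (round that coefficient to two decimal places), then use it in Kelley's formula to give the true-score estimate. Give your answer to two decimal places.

51.31

Spearman-Brown: ρ = 2r/(1 + r) = 2(0.644)/(1 + 0.644) = 1.2880/1.644 = 0.7835 → 0.78
T̂ = 0.78(43.7) + 0.22(78.29) = 34.086 + 17.2238 = 51.310 → 51.31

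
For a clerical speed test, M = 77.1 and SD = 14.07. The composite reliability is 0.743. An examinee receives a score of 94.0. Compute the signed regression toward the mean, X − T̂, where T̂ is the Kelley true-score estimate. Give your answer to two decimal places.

T̂ = ρX + (1 − ρ)μ
  = 0.743 × 94.0 + 0.257 × 77.1
  = 69.8420 + 19.8147
  = 89.6567
  ≈ 89.657
X − T̂ = 94.0 − 89.657 = 4.343 → 4.34

4.34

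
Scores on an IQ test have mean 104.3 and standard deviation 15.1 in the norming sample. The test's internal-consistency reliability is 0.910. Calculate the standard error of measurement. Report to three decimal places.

4.530

SEM = SD · √(1 − ρ) = 15.1 × √0.090 = 15.1 × 0.3000 = 4.5300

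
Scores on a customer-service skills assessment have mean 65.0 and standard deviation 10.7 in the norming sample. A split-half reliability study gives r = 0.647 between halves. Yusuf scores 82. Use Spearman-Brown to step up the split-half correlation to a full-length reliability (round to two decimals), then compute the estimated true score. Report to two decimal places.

Spearman-Brown: ρ = 2r/(1 + r) = 2(0.647)/(1 + 0.647) = 1.2940/1.647 = 0.7857 → 0.79
Regress the observed score toward the mean by the unreliability: T̂ = 0.79·82 + 0.21·65.0 = 64.78 + 13.650 = 78.430.

78.43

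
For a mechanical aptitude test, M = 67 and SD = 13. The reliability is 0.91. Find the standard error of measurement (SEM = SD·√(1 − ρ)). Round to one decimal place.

3.9

SEM = SD · √(1 − ρ) = 13 × √0.09 = 13 × 0.3000 = 3.900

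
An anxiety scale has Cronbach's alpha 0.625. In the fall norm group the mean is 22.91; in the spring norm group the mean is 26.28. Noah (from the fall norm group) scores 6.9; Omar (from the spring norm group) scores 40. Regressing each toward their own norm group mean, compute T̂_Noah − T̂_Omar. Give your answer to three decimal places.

T̂_Noah = 0.625(6.9) + 0.375(22.91) = 12.90375
T̂_Omar = 0.625(40) + 0.375(26.28) = 34.85500
Difference = 12.90375 − 34.85500 = -21.95125

-21.951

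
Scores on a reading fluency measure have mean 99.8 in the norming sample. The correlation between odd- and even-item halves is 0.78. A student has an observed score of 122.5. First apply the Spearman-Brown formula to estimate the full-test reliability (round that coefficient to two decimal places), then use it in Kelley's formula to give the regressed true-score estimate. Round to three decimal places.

Spearman-Brown: ρ = 2r/(1 + r) = 2(0.78)/(1 + 0.78) = 1.560/1.78 = 0.8764 → 0.88
Regress the observed score toward the mean by the unreliability: T̂ = 0.88·122.5 + 0.12·99.8 = 107.800 + 11.976 = 119.7760.

119.776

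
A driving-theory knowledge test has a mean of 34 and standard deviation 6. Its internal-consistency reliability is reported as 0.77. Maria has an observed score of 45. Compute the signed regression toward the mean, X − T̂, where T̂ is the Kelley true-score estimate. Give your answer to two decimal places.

2.53

Weight the observed score by reliability and the mean by (1 − reliability): T̂ = 0.77·45 + 0.23·34 = 34.65 + 7.82 = 42.4700.
X − T̂ = 45 − 42.470 = 2.530 → 2.53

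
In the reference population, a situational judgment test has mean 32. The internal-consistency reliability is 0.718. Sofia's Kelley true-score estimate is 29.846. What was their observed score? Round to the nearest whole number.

T̂ = ρX + (1 − ρ)μ  ⇒  X = (T̂ − (1 − ρ)μ) / ρ
X = (29.846 − 0.282 × 32) / 0.718 = (29.846 − 9.024) / 0.718 = 20.822 / 0.718 = 29.00

29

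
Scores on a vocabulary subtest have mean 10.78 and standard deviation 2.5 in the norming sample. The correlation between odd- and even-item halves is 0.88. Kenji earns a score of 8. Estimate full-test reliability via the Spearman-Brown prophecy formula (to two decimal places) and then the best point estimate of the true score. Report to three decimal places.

Spearman-Brown: ρ = 2r/(1 + r) = 2(0.88)/(1 + 0.88) = 1.760/1.88 = 0.9362 → 0.94
T̂ = 0.94(8) + 0.06(10.78) = 7.52 + 0.6468 = 8.1668 → 8.167

8.167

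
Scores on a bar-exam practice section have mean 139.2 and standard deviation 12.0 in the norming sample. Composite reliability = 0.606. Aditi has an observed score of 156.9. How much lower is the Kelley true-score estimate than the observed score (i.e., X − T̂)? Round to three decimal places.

T̂ = ρX + (1 − ρ)μ
  = 0.606 × 156.9 + 0.394 × 139.2
  = 95.0814 + 54.8448
  = 149.92620
  ≈ 149.9262
X − T̂ = 156.9 − 149.9262 = 6.9738 → 6.974

6.974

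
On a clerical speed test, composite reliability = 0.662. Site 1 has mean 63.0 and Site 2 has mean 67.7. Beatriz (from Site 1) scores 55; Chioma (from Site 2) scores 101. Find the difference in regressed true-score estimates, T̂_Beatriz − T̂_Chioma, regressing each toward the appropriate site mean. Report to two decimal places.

-32.04

T̂_Beatriz = 0.662(55) + 0.338(63.0) = 57.7040
T̂_Chioma = 0.662(101) + 0.338(67.7) = 89.7446
Difference = 57.7040 − 89.7446 = -32.0406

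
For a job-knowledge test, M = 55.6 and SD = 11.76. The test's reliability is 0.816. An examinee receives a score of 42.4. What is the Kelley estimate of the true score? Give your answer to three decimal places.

44.829

Kelley's formula gives T̂ = 0.816·42.4 + 0.184·55.6 = 34.5984 + 10.2304 = 44.8288.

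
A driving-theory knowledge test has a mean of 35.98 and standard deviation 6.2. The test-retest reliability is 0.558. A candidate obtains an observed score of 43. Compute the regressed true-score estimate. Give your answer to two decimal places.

T̂ = 0.558(43) + 0.442(35.98) = 23.994 + 15.90316 = 39.897 → 39.90

39.90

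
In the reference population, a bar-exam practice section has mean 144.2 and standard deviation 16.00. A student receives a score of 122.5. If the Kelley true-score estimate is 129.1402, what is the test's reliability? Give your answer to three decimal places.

0.694

T̂ = ρX + (1 − ρ)μ  ⇒  T̂ − μ = ρ(X − μ)
ρ = (T̂ − μ)/(X − μ) = (129.1402 − 144.2) / (122.5 − 144.2) = -15.0598 / -21.7 = 0.69400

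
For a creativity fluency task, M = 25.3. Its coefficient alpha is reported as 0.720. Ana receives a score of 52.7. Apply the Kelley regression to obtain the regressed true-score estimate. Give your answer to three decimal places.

45.028

T̂ = ρX + (1 − ρ)μ
  = 0.720 × 52.7 + 0.280 × 25.3
  = 37.9440 + 7.0840
  = 45.0280
  ≈ 45.028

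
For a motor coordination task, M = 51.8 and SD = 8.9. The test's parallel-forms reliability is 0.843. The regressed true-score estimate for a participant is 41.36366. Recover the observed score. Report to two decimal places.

T̂ = ρX + (1 − ρ)μ  ⇒  X = (T̂ − (1 − ρ)μ) / ρ
X = (41.36366 − 0.157 × 51.8) / 0.843 = (41.36366 − 8.1326) / 0.843 = 33.23106 / 0.843 = 39.4200

39.42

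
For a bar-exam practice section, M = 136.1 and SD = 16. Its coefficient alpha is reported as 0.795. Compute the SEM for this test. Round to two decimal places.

SEM = SD · √(1 − ρ) = 16 × √0.205 = 16 × 0.4528 = 7.244

7.24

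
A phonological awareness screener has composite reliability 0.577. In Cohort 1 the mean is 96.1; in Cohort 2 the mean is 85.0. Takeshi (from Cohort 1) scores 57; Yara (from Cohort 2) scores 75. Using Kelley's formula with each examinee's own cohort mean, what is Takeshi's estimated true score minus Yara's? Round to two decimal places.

-5.69

T̂_Takeshi = 0.577(57) + 0.423(96.1) = 73.5393
T̂_Yara = 0.577(75) + 0.423(85.0) = 79.2300
Difference = 73.5393 − 79.2300 = -5.6907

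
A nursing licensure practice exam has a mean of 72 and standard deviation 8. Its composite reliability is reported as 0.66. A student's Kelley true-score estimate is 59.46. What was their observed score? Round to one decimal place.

T̂ = ρX + (1 − ρ)μ  ⇒  X = (T̂ − (1 − ρ)μ) / ρ
X = (59.46 − 0.34 × 72) / 0.66 = (59.46 − 24.48) / 0.66 = 34.98 / 0.66 = 53.000

53.0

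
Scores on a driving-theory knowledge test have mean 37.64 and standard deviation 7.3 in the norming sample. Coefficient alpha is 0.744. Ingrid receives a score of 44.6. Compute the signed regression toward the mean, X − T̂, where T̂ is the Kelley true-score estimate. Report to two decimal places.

T̂ = ρX + (1 − ρ)μ
  = 0.744 × 44.6 + 0.256 × 37.64
  = 33.1824 + 9.63584
  = 42.8182
  ≈ 42.818
X − T̂ = 44.6 − 42.818 = 1.782 → 1.78

1.78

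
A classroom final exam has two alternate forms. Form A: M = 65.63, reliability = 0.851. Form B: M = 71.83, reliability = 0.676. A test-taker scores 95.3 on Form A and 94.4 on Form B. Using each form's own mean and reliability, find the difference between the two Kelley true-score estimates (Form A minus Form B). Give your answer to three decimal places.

T̂_A = 0.851(95.3) + 0.149(65.63) = 90.87917
T̂_B = 0.676(94.4) + 0.324(71.83) = 87.08732
T̂_A − T̂_B = 3.79185

3.792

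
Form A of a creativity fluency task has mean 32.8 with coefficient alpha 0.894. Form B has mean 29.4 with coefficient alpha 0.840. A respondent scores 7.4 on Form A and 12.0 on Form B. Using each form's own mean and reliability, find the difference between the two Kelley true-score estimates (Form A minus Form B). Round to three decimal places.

T̂_A = 0.894(7.4) + 0.106(32.8) = 10.09240
T̂_B = 0.840(12.0) + 0.160(29.4) = 14.78400
T̂_A − T̂_B = -4.69160

-4.692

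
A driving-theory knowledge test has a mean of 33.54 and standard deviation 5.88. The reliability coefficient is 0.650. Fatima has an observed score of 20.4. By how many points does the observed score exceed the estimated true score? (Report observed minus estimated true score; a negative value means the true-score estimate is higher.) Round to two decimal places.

-4.60

T̂ = 0.650(20.4) + 0.350(33.54) = 13.2600 + 11.73900 = 24.9990 → 24.999
X − T̂ = 20.4 − 24.999 = -4.599 → -4.60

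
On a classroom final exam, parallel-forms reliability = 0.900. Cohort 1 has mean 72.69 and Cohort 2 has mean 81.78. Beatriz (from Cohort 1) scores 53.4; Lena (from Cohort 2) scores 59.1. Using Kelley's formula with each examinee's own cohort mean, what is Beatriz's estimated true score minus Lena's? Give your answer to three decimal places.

T̂_Beatriz = 0.900(53.4) + 0.100(72.69) = 55.32900
T̂_Lena = 0.900(59.1) + 0.100(81.78) = 61.36800
Difference = 55.32900 − 61.36800 = -6.03900

-6.039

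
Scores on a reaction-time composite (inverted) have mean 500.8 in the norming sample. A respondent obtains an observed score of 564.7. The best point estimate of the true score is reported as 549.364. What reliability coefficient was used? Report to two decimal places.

T̂ = ρX + (1 − ρ)μ  ⇒  T̂ − μ = ρ(X − μ)
ρ = (T̂ − μ)/(X − μ) = (549.364 − 500.8) / (564.7 − 500.8) = 48.564 / 63.9 = 0.7600

0.76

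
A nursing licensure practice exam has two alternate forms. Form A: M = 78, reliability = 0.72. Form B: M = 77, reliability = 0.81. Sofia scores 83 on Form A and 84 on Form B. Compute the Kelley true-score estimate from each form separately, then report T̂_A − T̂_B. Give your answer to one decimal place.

T̂_A = 0.72(83) + 0.28(78) = 81.600
T̂_B = 0.81(84) + 0.19(77) = 82.670
T̂_A − T̂_B = -1.070

-1.1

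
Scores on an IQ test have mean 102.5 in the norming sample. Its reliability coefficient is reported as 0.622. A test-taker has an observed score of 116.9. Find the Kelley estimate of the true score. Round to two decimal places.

111.46

Kelley's formula gives T̂ = 0.622·116.9 + 0.378·102.5 = 72.7118 + 38.7450 = 111.457.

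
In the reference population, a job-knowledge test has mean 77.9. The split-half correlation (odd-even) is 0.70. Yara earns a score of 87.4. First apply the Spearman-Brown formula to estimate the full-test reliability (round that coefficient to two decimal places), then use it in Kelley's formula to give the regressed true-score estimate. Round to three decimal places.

Spearman-Brown: ρ = 2r/(1 + r) = 2(0.70)/(1 + 0.70) = 1.400/1.70 = 0.8235 → 0.82
T̂ = ρX + (1 − ρ)μ
  = 0.82 × 87.4 + 0.18 × 77.9
  = 71.668 + 14.022
  = 85.6900
  ≈ 85.690

85.690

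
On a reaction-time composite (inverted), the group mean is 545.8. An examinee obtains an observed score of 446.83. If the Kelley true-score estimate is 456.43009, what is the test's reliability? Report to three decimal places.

T̂ = ρX + (1 − ρ)μ  ⇒  T̂ − μ = ρ(X − μ)
ρ = (T̂ − μ)/(X − μ) = (456.43009 − 545.8) / (446.83 − 545.8) = -89.36991 / -98.97 = 0.90300

0.903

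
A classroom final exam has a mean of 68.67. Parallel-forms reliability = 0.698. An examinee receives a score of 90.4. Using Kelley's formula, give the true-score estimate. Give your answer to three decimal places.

Weight the observed score by reliability and the mean by (1 − reliability): T̂ = 0.698·90.4 + 0.302·68.67 = 63.0992 + 20.73834 = 83.8375.

83.838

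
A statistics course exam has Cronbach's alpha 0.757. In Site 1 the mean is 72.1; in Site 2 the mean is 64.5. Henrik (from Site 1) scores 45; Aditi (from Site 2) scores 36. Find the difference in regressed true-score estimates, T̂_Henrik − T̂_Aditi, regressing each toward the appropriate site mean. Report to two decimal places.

T̂_Henrik = 0.757(45) + 0.243(72.1) = 51.5853
T̂_Aditi = 0.757(36) + 0.243(64.5) = 42.9255
Difference = 51.5853 − 42.9255 = 8.6598

8.66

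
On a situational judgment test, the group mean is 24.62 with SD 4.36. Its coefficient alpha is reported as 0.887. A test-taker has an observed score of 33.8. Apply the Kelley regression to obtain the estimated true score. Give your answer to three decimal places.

T̂ = ρX + (1 − ρ)μ
  = 0.887 × 33.8 + 0.113 × 24.62
  = 29.9806 + 2.78206
  = 32.7627
  ≈ 32.763

32.763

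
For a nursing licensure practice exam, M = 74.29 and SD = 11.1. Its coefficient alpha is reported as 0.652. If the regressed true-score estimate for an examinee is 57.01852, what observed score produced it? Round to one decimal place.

T̂ = ρX + (1 − ρ)μ  ⇒  X = (T̂ − (1 − ρ)μ) / ρ
X = (57.01852 − 0.348 × 74.29) / 0.652 = (57.01852 − 25.85292) / 0.652 = 31.16560 / 0.652 = 47.800

47.8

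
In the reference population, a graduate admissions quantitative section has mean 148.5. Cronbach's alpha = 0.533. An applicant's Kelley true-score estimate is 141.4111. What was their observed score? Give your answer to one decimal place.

T̂ = ρX + (1 − ρ)μ  ⇒  X = (T̂ − (1 − ρ)μ) / ρ
X = (141.4111 − 0.467 × 148.5) / 0.533 = (141.4111 − 69.3495) / 0.533 = 72.0616 / 0.533 = 135.200

135.2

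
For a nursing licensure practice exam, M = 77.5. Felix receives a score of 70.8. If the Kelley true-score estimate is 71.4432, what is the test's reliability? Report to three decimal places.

0.904

T̂ = ρX + (1 − ρ)μ  ⇒  T̂ − μ = ρ(X − μ)
ρ = (T̂ − μ)/(X − μ) = (71.4432 − 77.5) / (70.8 − 77.5) = -6.0568 / -6.7 = 0.90400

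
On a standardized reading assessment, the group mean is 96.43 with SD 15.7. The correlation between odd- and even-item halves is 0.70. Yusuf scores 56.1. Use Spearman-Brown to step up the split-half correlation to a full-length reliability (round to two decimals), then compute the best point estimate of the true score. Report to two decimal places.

63.36

Spearman-Brown: ρ = 2r/(1 + r) = 2(0.70)/(1 + 0.70) = 1.400/1.70 = 0.8235 → 0.82
T̂ = 0.82(56.1) + 0.18(96.43) = 46.002 + 17.3574 = 63.359 → 63.36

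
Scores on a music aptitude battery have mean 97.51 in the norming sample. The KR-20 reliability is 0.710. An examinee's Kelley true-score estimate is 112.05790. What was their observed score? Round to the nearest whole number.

T̂ = ρX + (1 − ρ)μ  ⇒  X = (T̂ − (1 − ρ)μ) / ρ
X = (112.05790 − 0.290 × 97.51) / 0.710 = (112.05790 − 28.27790) / 0.710 = 83.78000 / 0.710 = 118.00

118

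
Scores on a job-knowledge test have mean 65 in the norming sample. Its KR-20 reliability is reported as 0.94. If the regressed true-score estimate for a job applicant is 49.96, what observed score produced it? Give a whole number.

49

T̂ = ρX + (1 − ρ)μ  ⇒  X = (T̂ − (1 − ρ)μ) / ρ
X = (49.96 − 0.06 × 65) / 0.94 = (49.96 − 3.90) / 0.94 = 46.06 / 0.94 = 49.00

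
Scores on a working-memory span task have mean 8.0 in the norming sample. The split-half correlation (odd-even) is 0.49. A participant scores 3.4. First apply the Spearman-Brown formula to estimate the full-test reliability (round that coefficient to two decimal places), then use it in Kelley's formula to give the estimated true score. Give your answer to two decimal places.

4.96

Spearman-Brown: ρ = 2r/(1 + r) = 2(0.49)/(1 + 0.49) = 0.980/1.49 = 0.6577 → 0.66
T̂ = 0.66(3.4) + 0.34(8.0) = 2.244 + 2.720 = 4.964 → 4.96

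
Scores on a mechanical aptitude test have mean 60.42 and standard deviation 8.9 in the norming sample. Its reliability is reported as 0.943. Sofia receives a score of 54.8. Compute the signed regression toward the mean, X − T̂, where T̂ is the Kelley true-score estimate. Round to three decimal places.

Weight the observed score by reliability and the mean by (1 − reliability): T̂ = 0.943·54.8 + 0.057·60.42 = 51.6764 + 3.44394 = 55.12034.
X − T̂ = 54.8 − 55.1203 = -0.3203 → -0.320

-0.320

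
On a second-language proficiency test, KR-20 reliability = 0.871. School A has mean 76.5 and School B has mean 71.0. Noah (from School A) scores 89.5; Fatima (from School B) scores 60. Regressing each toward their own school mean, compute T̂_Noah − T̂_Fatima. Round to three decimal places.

T̂_Noah = 0.871(89.5) + 0.129(76.5) = 87.82300
T̂_Fatima = 0.871(60) + 0.129(71.0) = 61.41900
Difference = 87.82300 − 61.41900 = 26.40400

26.404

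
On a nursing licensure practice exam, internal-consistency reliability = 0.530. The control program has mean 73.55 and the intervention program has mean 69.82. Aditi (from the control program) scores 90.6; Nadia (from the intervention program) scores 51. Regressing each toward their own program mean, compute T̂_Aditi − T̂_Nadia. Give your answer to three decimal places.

T̂_Aditi = 0.530(90.6) + 0.470(73.55) = 82.58650
T̂_Nadia = 0.530(51) + 0.470(69.82) = 59.84540
Difference = 82.58650 − 59.84540 = 22.74110

22.741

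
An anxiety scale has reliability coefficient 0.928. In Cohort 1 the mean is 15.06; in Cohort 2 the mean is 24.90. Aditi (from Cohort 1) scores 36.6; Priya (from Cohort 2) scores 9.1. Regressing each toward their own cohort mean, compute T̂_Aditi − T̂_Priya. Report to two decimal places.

24.81

T̂_Aditi = 0.928(36.6) + 0.072(15.06) = 35.0491
T̂_Priya = 0.928(9.1) + 0.072(24.90) = 10.2376
Difference = 35.0491 − 10.2376 = 24.8115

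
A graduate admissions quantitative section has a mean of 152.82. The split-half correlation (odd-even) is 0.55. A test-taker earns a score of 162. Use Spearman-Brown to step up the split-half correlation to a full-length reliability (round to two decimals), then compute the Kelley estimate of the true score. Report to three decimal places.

Spearman-Brown: ρ = 2r/(1 + r) = 2(0.55)/(1 + 0.55) = 1.100/1.55 = 0.7097 → 0.71
Weight the observed score by reliability and the mean by (1 − reliability): T̂ = 0.71·162 + 0.29·152.82 = 115.02 + 44.3178 = 159.3378.

159.338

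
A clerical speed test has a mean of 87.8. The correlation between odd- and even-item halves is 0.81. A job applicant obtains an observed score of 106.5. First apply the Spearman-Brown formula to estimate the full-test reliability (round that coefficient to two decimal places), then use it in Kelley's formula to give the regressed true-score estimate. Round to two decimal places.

Spearman-Brown: ρ = 2r/(1 + r) = 2(0.81)/(1 + 0.81) = 1.620/1.81 = 0.8950 → 0.90
Kelley's formula gives T̂ = 0.90·106.5 + 0.10·87.8 = 95.850 + 8.780 = 104.630.

104.63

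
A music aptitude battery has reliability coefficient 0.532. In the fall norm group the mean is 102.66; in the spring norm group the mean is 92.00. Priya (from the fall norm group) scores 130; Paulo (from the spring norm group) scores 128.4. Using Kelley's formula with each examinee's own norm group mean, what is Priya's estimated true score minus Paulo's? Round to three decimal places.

5.840

T̂_Priya = 0.532(130) + 0.468(102.66) = 117.20488
T̂_Paulo = 0.532(128.4) + 0.468(92.00) = 111.36480
Difference = 117.20488 − 111.36480 = 5.84008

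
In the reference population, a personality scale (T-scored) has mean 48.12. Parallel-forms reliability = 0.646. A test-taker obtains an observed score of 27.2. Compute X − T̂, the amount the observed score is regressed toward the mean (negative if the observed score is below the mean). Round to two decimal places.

-7.41

Regress the observed score toward the mean by the unreliability: T̂ = 0.646·27.2 + 0.354·48.12 = 17.5712 + 17.03448 = 34.6057.
X − T̂ = 27.2 − 34.606 = -7.406 → -7.41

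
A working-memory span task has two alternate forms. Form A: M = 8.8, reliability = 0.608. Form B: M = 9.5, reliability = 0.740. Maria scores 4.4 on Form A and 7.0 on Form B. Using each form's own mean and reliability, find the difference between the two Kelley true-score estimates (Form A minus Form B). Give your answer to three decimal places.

T̂_A = 0.608(4.4) + 0.392(8.8) = 6.12480
T̂_B = 0.740(7.0) + 0.260(9.5) = 7.65000
T̂_A − T̂_B = -1.52520

-1.525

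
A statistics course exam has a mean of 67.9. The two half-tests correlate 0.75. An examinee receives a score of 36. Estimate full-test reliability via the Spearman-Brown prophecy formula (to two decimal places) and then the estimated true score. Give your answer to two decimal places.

40.47

Spearman-Brown: ρ = 2r/(1 + r) = 2(0.75)/(1 + 0.75) = 1.500/1.75 = 0.8571 → 0.86
T̂ = ρX + (1 − ρ)μ
  = 0.86 × 36 + 0.14 × 67.9
  = 30.96 + 9.506
  = 40.466
  ≈ 40.47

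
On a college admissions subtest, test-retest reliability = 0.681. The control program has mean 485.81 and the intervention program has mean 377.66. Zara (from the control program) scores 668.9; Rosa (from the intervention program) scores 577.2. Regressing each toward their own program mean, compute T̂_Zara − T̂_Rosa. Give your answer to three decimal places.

T̂_Zara = 0.681(668.9) + 0.319(485.81) = 610.49429
T̂_Rosa = 0.681(577.2) + 0.319(377.66) = 513.54674
Difference = 610.49429 − 513.54674 = 96.94755

96.948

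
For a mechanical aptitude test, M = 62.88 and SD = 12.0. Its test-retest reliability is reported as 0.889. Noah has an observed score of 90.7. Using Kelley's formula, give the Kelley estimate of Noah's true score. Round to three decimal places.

Regress the observed score toward the mean by the unreliability: T̂ = 0.889·90.7 + 0.111·62.88 = 80.6323 + 6.97968 = 87.6120.

87.612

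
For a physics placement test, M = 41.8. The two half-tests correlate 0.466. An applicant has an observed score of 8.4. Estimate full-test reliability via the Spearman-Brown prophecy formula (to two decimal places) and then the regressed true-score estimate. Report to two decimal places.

Spearman-Brown: ρ = 2r/(1 + r) = 2(0.466)/(1 + 0.466) = 0.9320/1.466 = 0.6357 → 0.64
T̂ = 0.64(8.4) + 0.36(41.8) = 5.376 + 15.048 = 20.424 → 20.42

20.42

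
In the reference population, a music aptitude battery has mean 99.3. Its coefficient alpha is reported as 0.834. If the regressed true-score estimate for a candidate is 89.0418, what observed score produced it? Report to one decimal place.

T̂ = ρX + (1 − ρ)μ  ⇒  X = (T̂ − (1 − ρ)μ) / ρ
X = (89.0418 − 0.166 × 99.3) / 0.834 = (89.0418 − 16.4838) / 0.834 = 72.5580 / 0.834 = 87.000

87.0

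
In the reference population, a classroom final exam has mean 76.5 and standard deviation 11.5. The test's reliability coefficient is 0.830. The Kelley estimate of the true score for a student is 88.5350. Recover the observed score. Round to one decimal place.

T̂ = ρX + (1 − ρ)μ  ⇒  X = (T̂ − (1 − ρ)μ) / ρ
X = (88.5350 − 0.170 × 76.5) / 0.830 = (88.5350 − 13.0050) / 0.830 = 75.5300 / 0.830 = 91.000

91.0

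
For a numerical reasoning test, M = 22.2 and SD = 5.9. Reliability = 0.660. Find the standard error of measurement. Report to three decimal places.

3.440

SEM = SD · √(1 − ρ) = 5.9 × √0.340 = 5.9 × 0.5831 = 3.4403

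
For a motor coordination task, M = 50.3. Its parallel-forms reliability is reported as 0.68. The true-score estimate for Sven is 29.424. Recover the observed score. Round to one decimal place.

T̂ = ρX + (1 − ρ)μ  ⇒  X = (T̂ − (1 − ρ)μ) / ρ
X = (29.424 − 0.32 × 50.3) / 0.68 = (29.424 − 16.096) / 0.68 = 13.328 / 0.68 = 19.600

19.6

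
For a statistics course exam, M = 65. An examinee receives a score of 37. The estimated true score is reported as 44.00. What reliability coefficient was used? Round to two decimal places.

T̂ = ρX + (1 − ρ)μ  ⇒  T̂ − μ = ρ(X − μ)
ρ = (T̂ − μ)/(X − μ) = (44.00 − 65) / (37 − 65) = -21.00 / -28.0 = 0.7500

0.75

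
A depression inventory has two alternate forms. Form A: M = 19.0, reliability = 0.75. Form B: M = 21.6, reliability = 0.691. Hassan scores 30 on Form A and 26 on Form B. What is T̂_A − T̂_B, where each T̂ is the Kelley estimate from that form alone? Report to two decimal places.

2.61

T̂_A = 0.75(30) + 0.25(19.0) = 27.2500
T̂_B = 0.691(26) + 0.309(21.6) = 24.6404
T̂_A − T̂_B = 2.6096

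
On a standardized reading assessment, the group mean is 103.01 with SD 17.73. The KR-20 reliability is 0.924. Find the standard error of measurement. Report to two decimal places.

SEM = SD · √(1 − ρ) = 17.73 × √0.076 = 17.73 × 0.2757 = 4.888

4.89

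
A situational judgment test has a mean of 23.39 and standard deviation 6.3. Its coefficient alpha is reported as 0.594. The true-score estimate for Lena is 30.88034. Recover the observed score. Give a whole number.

T̂ = ρX + (1 − ρ)μ  ⇒  X = (T̂ − (1 − ρ)μ) / ρ
X = (30.88034 − 0.406 × 23.39) / 0.594 = (30.88034 − 9.49634) / 0.594 = 21.38400 / 0.594 = 36.00

36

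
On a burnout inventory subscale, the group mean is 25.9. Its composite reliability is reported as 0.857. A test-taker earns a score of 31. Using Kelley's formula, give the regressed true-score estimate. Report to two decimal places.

30.27

T̂ = ρX + (1 − ρ)μ
  = 0.857 × 31 + 0.143 × 25.9
  = 26.567 + 3.7037
  = 30.271
  ≈ 30.27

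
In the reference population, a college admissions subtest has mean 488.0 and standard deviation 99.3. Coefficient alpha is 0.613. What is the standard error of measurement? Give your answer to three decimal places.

SEM = SD · √(1 − ρ) = 99.3 × √0.387 = 99.3 × 0.6221 = 61.7739

61.774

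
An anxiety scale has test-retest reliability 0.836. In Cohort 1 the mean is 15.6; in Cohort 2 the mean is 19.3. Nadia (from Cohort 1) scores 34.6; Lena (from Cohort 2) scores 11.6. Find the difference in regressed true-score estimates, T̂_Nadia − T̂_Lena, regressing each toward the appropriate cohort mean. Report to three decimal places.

T̂_Nadia = 0.836(34.6) + 0.164(15.6) = 31.48400
T̂_Lena = 0.836(11.6) + 0.164(19.3) = 12.86280
Difference = 31.48400 − 12.86280 = 18.62120

18.621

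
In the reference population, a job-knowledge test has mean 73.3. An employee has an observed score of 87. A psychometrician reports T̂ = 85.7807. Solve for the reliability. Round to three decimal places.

0.911

T̂ = ρX + (1 − ρ)μ  ⇒  T̂ − μ = ρ(X − μ)
ρ = (T̂ − μ)/(X − μ) = (85.7807 − 73.3) / (87 − 73.3) = 12.4807 / 13.7 = 0.91100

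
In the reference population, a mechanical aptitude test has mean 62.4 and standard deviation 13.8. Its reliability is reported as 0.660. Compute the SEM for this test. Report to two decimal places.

8.05

SEM = SD · √(1 − ρ) = 13.8 × √0.340 = 13.8 × 0.5831 = 8.047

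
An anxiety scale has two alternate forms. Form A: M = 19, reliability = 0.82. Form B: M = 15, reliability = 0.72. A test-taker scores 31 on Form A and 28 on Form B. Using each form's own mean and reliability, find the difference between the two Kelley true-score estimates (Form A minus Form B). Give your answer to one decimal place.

T̂_A = 0.82(31) + 0.18(19) = 28.840
T̂_B = 0.72(28) + 0.28(15) = 24.360
T̂_A − T̂_B = 4.480

4.5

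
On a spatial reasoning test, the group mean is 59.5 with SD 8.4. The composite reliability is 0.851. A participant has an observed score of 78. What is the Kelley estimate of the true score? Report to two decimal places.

75.24

T̂ = ρX + (1 − ρ)μ
  = 0.851 × 78 + 0.149 × 59.5
  = 66.378 + 8.8655
  = 75.243
  ≈ 75.24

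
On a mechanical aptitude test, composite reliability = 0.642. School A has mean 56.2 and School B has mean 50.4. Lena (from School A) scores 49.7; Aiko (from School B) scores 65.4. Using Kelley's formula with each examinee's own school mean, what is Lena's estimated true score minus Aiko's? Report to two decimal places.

-8.00

T̂_Lena = 0.642(49.7) + 0.358(56.2) = 52.0270
T̂_Aiko = 0.642(65.4) + 0.358(50.4) = 60.0300
Difference = 52.0270 − 60.0300 = -8.0030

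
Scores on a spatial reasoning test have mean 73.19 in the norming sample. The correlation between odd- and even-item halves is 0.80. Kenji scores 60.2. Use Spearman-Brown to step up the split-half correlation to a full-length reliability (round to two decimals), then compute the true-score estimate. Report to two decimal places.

61.63

Spearman-Brown: ρ = 2r/(1 + r) = 2(0.80)/(1 + 0.80) = 1.600/1.80 = 0.8889 → 0.89
Regress the observed score toward the mean by the unreliability: T̂ = 0.89·60.2 + 0.11·73.19 = 53.578 + 8.0509 = 61.629.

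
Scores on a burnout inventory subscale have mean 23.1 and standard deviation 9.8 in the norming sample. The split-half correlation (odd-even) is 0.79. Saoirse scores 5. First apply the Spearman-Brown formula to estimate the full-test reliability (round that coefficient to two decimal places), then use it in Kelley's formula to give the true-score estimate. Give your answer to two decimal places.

7.17

Spearman-Brown: ρ = 2r/(1 + r) = 2(0.79)/(1 + 0.79) = 1.580/1.79 = 0.8827 → 0.88
T̂ = ρX + (1 − ρ)μ
  = 0.88 × 5 + 0.12 × 23.1
  = 4.40 + 2.772
  = 7.172
  ≈ 7.17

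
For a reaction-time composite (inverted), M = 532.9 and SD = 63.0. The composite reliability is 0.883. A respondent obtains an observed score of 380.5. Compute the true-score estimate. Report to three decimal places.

398.331

Kelley's formula gives T̂ = 0.883·380.5 + 0.117·532.9 = 335.9815 + 62.3493 = 398.3308.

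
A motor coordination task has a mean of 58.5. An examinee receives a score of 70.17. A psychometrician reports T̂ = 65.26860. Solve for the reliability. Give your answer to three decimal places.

0.580

T̂ = ρX + (1 − ρ)μ  ⇒  T̂ − μ = ρ(X − μ)
ρ = (T̂ − μ)/(X − μ) = (65.26860 − 58.5) / (70.17 − 58.5) = 6.76860 / 11.67 = 0.58000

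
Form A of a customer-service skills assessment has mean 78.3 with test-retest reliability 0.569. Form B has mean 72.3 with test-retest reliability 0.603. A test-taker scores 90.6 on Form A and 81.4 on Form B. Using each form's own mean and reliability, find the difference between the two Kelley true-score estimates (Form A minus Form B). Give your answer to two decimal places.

7.51

T̂_A = 0.569(90.6) + 0.431(78.3) = 85.2987
T̂_B = 0.603(81.4) + 0.397(72.3) = 77.7873
T̂_A − T̂_B = 7.5114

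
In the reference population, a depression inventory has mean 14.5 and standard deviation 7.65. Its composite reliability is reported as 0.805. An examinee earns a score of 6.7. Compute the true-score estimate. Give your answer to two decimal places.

8.22

T̂ = ρX + (1 − ρ)μ
  = 0.805 × 6.7 + 0.195 × 14.5
  = 5.3935 + 2.8275
  = 8.221
  ≈ 8.22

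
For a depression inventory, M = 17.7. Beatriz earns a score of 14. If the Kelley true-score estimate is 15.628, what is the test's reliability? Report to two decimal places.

T̂ = ρX + (1 − ρ)μ  ⇒  T̂ − μ = ρ(X − μ)
ρ = (T̂ − μ)/(X − μ) = (15.628 − 17.7) / (14 − 17.7) = -2.072 / -3.7 = 0.5600

0.56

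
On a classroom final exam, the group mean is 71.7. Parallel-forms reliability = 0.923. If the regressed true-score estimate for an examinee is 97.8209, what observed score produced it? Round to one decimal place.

T̂ = ρX + (1 − ρ)μ  ⇒  X = (T̂ − (1 − ρ)μ) / ρ
X = (97.8209 − 0.077 × 71.7) / 0.923 = (97.8209 − 5.5209) / 0.923 = 92.3000 / 0.923 = 100.000

100.0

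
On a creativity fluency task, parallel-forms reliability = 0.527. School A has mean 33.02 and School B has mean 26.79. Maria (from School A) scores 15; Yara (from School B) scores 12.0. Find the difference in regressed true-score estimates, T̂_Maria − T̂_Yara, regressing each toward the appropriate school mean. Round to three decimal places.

4.528

T̂_Maria = 0.527(15) + 0.473(33.02) = 23.52346
T̂_Yara = 0.527(12.0) + 0.473(26.79) = 18.99567
Difference = 23.52346 − 18.99567 = 4.52779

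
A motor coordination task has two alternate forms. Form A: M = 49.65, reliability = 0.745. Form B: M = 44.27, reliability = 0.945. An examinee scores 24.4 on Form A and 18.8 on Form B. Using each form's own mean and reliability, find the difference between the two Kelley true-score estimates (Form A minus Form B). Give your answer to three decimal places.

10.638

T̂_A = 0.745(24.4) + 0.255(49.65) = 30.83875
T̂_B = 0.945(18.8) + 0.055(44.27) = 20.20085
T̂_A − T̂_B = 10.63790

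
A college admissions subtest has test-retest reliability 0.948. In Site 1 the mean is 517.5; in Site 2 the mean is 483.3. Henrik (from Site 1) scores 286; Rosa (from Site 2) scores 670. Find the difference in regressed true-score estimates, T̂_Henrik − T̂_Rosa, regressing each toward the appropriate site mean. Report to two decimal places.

T̂_Henrik = 0.948(286) + 0.052(517.5) = 298.0380
T̂_Rosa = 0.948(670) + 0.052(483.3) = 660.2916
Difference = 298.0380 − 660.2916 = -362.2536

-362.25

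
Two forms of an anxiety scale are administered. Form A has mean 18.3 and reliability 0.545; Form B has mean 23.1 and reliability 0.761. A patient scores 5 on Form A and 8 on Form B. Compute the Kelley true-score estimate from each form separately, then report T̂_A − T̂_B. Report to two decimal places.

T̂_A = 0.545(5) + 0.455(18.3) = 11.0515
T̂_B = 0.761(8) + 0.239(23.1) = 11.6089
T̂_A − T̂_B = -0.5574

-0.56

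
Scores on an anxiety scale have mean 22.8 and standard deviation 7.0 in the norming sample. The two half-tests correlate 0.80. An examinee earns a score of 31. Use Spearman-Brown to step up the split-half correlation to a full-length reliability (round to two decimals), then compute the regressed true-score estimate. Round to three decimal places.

30.098

Spearman-Brown: ρ = 2r/(1 + r) = 2(0.80)/(1 + 0.80) = 1.600/1.80 = 0.8889 → 0.89
T̂ = 0.89(31) + 0.11(22.8) = 27.59 + 2.508 = 30.0980 → 30.098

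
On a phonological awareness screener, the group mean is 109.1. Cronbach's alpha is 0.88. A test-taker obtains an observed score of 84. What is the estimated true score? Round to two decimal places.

87.01

T̂ = 0.88(84) + 0.12(109.1) = 73.92 + 13.092 = 87.012 → 87.01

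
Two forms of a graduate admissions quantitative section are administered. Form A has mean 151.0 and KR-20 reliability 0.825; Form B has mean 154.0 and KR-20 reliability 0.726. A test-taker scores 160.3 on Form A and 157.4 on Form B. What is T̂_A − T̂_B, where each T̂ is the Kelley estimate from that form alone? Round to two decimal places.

T̂_A = 0.825(160.3) + 0.175(151.0) = 158.6725
T̂_B = 0.726(157.4) + 0.274(154.0) = 156.4684
T̂_A − T̂_B = 2.2041

2.20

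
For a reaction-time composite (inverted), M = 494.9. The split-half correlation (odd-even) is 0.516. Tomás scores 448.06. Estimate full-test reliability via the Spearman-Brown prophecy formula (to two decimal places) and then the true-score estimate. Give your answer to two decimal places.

Spearman-Brown: ρ = 2r/(1 + r) = 2(0.516)/(1 + 0.516) = 1.0320/1.516 = 0.6807 → 0.68
Regress the observed score toward the mean by the unreliability: T̂ = 0.68·448.06 + 0.32·494.9 = 304.6808 + 158.368 = 463.049.

463.05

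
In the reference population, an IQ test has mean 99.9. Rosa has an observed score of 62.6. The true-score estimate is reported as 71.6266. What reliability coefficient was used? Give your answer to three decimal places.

T̂ = ρX + (1 − ρ)μ  ⇒  T̂ − μ = ρ(X − μ)
ρ = (T̂ − μ)/(X − μ) = (71.6266 − 99.9) / (62.6 − 99.9) = -28.2734 / -37.3 = 0.75800

0.758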